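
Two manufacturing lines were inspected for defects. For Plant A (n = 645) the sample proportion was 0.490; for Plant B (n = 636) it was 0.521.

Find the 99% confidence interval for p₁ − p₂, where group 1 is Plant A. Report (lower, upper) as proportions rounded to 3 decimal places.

SE₁ = √(p̂₁(1−p̂₁)/n₁) = √(0.4900·0.5100/645) = 0.01968; SE₂ = √(0.5210·0.4790/636) = 0.01981.
Independent samples: SE of the difference = √(SE₁² + SE₂²) = √(0.0003873024 + 0.0003924361) = 0.02792.
z* for 99% confidence is 2.576, so the margin of error is 2.576 × 0.02792 = 0.07192.
Point estimate p̂₁ − p̂₂ = 0.4900 − 0.5210 = -0.0310.
-0.0310 ± 0.07192 → (-0.103, 0.041).

(-0.103, 0.041)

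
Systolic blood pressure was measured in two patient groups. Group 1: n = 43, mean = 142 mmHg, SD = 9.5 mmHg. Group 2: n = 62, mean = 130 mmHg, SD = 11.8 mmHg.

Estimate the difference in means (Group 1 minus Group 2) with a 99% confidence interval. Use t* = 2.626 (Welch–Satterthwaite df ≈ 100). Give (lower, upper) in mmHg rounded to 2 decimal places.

(6.53, 17.47)

Per-group SEs: s₁/√n₁ = 9.5/√43 = 1.4487, s₂/√n₂ = 11.8/√62 = 1.4986.
Unpooled SE of the difference: √(2.09873169 + 2.24580196) = 2.0844.
Margin of error = t* · SE = 2.626 × 2.0844 = 5.4736.
x̄₁ − x̄₂ = 142 − 130 = 12.0000.
CI: 12.0000 ± 5.4736 = (6.53, 17.47).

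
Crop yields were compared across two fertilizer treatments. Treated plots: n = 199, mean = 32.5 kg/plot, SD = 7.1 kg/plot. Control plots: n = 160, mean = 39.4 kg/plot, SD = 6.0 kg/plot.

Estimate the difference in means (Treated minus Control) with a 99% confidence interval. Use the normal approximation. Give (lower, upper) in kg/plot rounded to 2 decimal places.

Per-group SEs: s₁/√n₁ = 7.1/√199 = 0.5033, s₂/√n₂ = 6.0/√160 = 0.4743.
Unpooled SE of the difference: √(0.25331089 + 0.22496049) = 0.6916.
Margin of error = z* · SE = 2.576 × 0.6916 = 1.7816.
x̄₁ − x̄₂ = 32.5 − 39.4 = -6.9000.
CI: -6.9000 ± 1.7816 = (-8.68, -5.12).

(-8.68, -5.12)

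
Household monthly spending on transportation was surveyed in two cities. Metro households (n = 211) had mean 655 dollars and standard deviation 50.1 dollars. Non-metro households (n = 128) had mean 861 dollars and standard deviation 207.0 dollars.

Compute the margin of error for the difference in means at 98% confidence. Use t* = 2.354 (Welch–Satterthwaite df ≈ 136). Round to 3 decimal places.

43.828

Per-group SEs: s₁/√n₁ = 50.1/√211 = 3.4490, s₂/√n₂ = 207.0/√128 = 18.2964.
Unpooled SE of the difference: √(11.895601 + 334.75825296) = 18.6186.
Margin of error = t* · SE = 2.354 × 18.6186 = 43.8282.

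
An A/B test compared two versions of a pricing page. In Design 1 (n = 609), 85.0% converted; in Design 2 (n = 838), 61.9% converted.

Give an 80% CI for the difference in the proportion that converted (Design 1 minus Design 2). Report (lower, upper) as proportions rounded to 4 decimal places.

(0.2026, 0.2594)

Each SE is √(p̂(1−p̂)/n): √(0.8500·0.1500/609) = 0.01447 and √(0.6190·0.3810/838) = 0.01678.
SE(p̂₁ − p̂₂) = √(SE₁² + SE₂²) = √(0.0002093809 + 0.0002815684) = 0.02216, since the two samples are independent.
At 80% confidence z* = 1.282; margin = 1.282 × 0.02216 = 0.02841.
The difference is 0.8500 − 0.6190 = 0.2310, so the interval is 0.2310 ± 0.02841 = (0.2026, 0.2594).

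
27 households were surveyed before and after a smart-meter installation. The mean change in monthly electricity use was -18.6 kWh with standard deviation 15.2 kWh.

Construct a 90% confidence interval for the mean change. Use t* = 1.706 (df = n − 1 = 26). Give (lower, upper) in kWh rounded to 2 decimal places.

This is a matched-pairs design, so SE = s_d/√n = 15.2/√27 = 2.9252.
Margin = 1.706 × 2.9252 = 4.9904; the interval is -18.6 ± 4.9904 = (-23.59, -13.61).

(-23.59, -13.61)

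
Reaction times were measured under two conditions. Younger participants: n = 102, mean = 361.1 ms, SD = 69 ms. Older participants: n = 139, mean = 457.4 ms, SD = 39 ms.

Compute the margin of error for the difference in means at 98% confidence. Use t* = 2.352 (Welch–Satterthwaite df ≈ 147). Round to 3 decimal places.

17.853

Per-group SEs: s₁/√n₁ = 69/√102 = 6.8320, s₂/√n₂ = 39/√139 = 3.3079.
Unpooled SE of the difference: √(46.676224 + 10.94220241) = 7.5907.
Margin of error = t* · SE = 2.352 × 7.5907 = 17.8533.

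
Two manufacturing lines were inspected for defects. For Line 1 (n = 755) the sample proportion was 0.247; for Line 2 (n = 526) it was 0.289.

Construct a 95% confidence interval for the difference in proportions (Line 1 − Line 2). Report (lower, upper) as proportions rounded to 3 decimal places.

SE₁ = √(p̂₁(1−p̂₁)/n₁) = √(0.2470·0.7530/755) = 0.01570; SE₂ = √(0.2890·0.7110/526) = 0.01976.
Independent samples: SE of the difference = √(SE₁² + SE₂²) = √(0.00024649 + 0.0003904576) = 0.02524.
z* for 95% confidence is 1.960, so the margin of error is 1.960 × 0.02524 = 0.04947.
Point estimate p̂₁ − p̂₂ = 0.2470 − 0.2890 = -0.0420.
-0.0420 ± 0.04947 → (-0.091, 0.007).

(-0.091, 0.007)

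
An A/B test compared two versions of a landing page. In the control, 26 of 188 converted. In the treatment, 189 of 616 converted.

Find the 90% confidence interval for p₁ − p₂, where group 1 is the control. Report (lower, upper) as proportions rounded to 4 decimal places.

(-0.2200, -0.1170)

Sample proportions: 26/188 = 0.1383, 189/616 = 0.3068.
Each SE is √(p̂(1−p̂)/n): √(0.1383·0.8617/188) = 0.02518 and √(0.3068·0.6932/616) = 0.01858.
SE(p̂₁ − p̂₂) = √(SE₁² + SE₂²) = √(0.0006340324 + 0.0003452164) = 0.03129, since the two samples are independent.
At 90% confidence z* = 1.645; margin = 1.645 × 0.03129 = 0.05147.
The difference is 0.1383 − 0.3068 = -0.1685, so the interval is -0.1685 ± 0.05147 = (-0.2200, -0.1170).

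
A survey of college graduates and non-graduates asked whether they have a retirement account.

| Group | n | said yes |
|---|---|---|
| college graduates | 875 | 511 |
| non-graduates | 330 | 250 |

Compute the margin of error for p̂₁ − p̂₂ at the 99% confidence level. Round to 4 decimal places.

0.0744

First, p̂₁ = 511/875 = 0.5840; p̂₂ = 250/330 = 0.7576.
The two standard errors are √(0.5840×0.4160/875) = 0.01666 and √(0.7576×0.2424/330) = 0.02359.
Because the samples are independent, SE_diff = √(0.01666² + 0.02359²) = 0.02888.
Using z* = 2.576 for 99%, ME = 2.576 × 0.02888 = 0.07439.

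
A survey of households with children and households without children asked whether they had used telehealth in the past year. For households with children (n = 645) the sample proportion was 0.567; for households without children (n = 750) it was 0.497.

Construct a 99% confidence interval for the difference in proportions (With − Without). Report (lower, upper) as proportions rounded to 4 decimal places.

SE₁ = √(p̂₁(1−p̂₁)/n₁) = √(0.5670·0.4330/645) = 0.01951; SE₂ = √(0.4970·0.5030/750) = 0.01826.
Independent samples: SE of the difference = √(SE₁² + SE₂²) = √(0.0003806401 + 0.0003334276) = 0.02672.
z* for 99% confidence is 2.576, so the margin of error is 2.576 × 0.02672 = 0.06883.
Point estimate p̂₁ − p̂₂ = 0.5670 − 0.4970 = 0.0700.
0.0700 ± 0.06883 → (0.0012, 0.1388).

(0.0012, 0.1388)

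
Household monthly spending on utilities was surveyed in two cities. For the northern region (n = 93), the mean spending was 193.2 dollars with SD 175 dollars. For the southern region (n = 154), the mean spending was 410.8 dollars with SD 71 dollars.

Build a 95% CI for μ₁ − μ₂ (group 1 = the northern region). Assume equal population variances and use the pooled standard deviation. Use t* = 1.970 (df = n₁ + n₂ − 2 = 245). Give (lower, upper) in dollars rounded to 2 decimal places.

(-248.91, -186.29)

s_p = √[((n₁−1)s₁² + (n₂−1)s₂²)/(n₁+n₂−2)] = √[(92·175² + 153·71²)/245] = 121.0291.
SE = 121.0291·√(1/93 + 1/154) = 15.8941.
With t* = 1.970, margin = 1.970 × 15.8941 = 31.3114.
x̄₁ − x̄₂ = 193.2 − 410.8 = -217.6000; interval -217.6000 ± 31.3114 = (-248.91, -186.29).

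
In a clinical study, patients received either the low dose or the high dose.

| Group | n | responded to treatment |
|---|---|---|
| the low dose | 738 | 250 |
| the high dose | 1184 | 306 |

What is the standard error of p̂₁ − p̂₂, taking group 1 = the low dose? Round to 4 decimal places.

0.0216

First, p̂₁ = 250/738 = 0.3388; p̂₂ = 306/1184 = 0.2584.
The two standard errors are √(0.3388×0.6612/738) = 0.01742 and √(0.2584×0.7416/1184) = 0.01272.
Because the samples are independent, SE_diff = √(0.01742² + 0.01272²) = 0.02157.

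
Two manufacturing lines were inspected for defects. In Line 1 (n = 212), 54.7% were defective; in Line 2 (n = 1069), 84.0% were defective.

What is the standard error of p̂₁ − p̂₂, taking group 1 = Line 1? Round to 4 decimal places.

0.0360

The two standard errors are √(0.5470×0.4530/212) = 0.03419 and √(0.8400×0.1600/1069) = 0.01121.
Because the samples are independent, SE_diff = √(0.03419² + 0.01121²) = 0.03598.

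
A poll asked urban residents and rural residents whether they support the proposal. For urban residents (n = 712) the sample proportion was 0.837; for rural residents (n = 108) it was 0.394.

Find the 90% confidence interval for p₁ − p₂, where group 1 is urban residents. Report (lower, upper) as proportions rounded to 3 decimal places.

The two standard errors are √(0.8370×0.1630/712) = 0.01384 and √(0.3940×0.6060/108) = 0.04702.
Because the samples are independent, SE_diff = √(0.01384² + 0.04702²) = 0.04901.
Using z* = 1.645 for 90%, ME = 1.645 × 0.04901 = 0.08062.
p̂₁ − p̂₂ = 0.4430; interval 0.4430 ± 0.08062 gives (0.362, 0.524).

(0.362, 0.524)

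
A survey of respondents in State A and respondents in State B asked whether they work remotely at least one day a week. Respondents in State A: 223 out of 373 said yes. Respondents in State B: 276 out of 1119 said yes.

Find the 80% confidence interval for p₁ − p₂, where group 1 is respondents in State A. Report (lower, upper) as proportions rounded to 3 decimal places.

(0.315, 0.388)

First, p̂₁ = 223/373 = 0.5979; p̂₂ = 276/1119 = 0.2466.
The two standard errors are √(0.5979×0.4021/373) = 0.02539 and √(0.2466×0.7534/1119) = 0.01289.
Because the samples are independent, SE_diff = √(0.02539² + 0.01289²) = 0.02847.
Using z* = 1.282 for 80%, ME = 1.282 × 0.02847 = 0.03650.
p̂₁ − p̂₂ = 0.3513; interval 0.3513 ± 0.03650 gives (0.315, 0.388).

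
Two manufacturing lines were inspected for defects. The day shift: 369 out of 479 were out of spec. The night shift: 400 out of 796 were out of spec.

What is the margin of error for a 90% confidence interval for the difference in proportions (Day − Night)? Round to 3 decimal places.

First, p̂₁ = 369/479 = 0.7704; p̂₂ = 400/796 = 0.5025.
The two standard errors are √(0.7704×0.2296/479) = 0.01922 and √(0.5025×0.4975/796) = 0.01772.
Because the samples are independent, SE_diff = √(0.01922² + 0.01772²) = 0.02614.
Using z* = 1.645 for 90%, ME = 1.645 × 0.02614 = 0.04300.

0.043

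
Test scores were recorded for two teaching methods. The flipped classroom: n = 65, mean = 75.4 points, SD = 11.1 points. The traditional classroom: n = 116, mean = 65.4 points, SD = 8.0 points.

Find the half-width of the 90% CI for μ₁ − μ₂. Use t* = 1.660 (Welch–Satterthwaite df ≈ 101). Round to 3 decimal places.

Standard errors of each mean: 11.1/√65 = 1.3768 and 8.0/√116 = 0.7428.
SE(x̄₁ − x̄₂) = √(1.3768² + 0.7428²) = 1.5644 for independent samples with unequal variances.
With t* = 1.660, the margin is 1.660 × 1.5644 = 2.5969.

2.597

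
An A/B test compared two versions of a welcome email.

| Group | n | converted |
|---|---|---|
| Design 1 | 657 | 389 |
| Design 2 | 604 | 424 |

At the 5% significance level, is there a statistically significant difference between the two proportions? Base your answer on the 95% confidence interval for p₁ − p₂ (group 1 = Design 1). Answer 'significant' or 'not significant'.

significant

p̂₁ = 389/657 = 0.5921 and p̂₂ = 424/604 = 0.7020.
SE₁ = √(p̂₁(1−p̂₁)/n₁) = √(0.5921·0.4079/657) = 0.01917; SE₂ = √(0.7020·0.2980/604) = 0.01861.
Independent samples: SE of the difference = √(SE₁² + SE₂²) = √(0.0003674889 + 0.0003463321) = 0.02672.
z* for 95% confidence is 1.960, so the margin of error is 1.960 × 0.02672 = 0.05237.
Point estimate p̂₁ − p̂₂ = 0.5921 − 0.7020 = -0.1099.
-0.1099 ± 0.05237 → (-0.16227, -0.05753).
The interval (-0.16227, -0.05753) does not contain 0, so the difference is significant.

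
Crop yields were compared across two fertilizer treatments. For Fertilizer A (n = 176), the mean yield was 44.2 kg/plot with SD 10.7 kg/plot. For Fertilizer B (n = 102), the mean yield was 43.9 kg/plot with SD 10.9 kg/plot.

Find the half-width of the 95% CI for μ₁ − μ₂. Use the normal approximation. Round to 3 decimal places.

2.641

Per-group SEs: s₁/√n₁ = 10.7/√176 = 0.8065, s₂/√n₂ = 10.9/√102 = 1.0793.
Unpooled SE of the difference: √(0.65044225 + 1.16488849) = 1.3473.
Margin of error = z* · SE = 1.960 × 1.3473 = 2.6407.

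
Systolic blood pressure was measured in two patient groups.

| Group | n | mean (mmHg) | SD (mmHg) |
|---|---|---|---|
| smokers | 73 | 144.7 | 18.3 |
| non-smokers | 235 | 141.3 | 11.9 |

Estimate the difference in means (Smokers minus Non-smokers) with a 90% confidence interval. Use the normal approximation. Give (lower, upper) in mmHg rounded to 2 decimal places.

Standard errors of each mean: 18.3/√73 = 2.1419 and 11.9/√235 = 0.7763.
SE(x̄₁ − x̄₂) = √(2.1419² + 0.7763²) = 2.2782 for independent samples with unequal variances.
With z* = 1.645, the margin is 1.645 × 2.2782 = 3.7476.
x̄₁ − x̄₂ = 144.7 − 141.3 = 3.4000; the interval is 3.4000 ± 3.7476 = (-0.35, 7.15).

(-0.35, 7.15)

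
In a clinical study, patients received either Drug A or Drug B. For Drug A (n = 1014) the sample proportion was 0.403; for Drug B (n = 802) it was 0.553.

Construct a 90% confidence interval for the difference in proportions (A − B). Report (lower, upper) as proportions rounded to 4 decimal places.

(-0.1884, -0.1116)

SE₁ = √(p̂₁(1−p̂₁)/n₁) = √(0.4030·0.5970/1014) = 0.01540; SE₂ = √(0.5530·0.4470/802) = 0.01756.
Independent samples: SE of the difference = √(SE₁² + SE₂²) = √(0.00023716 + 0.0003083536) = 0.02336.
z* for 90% confidence is 1.645, so the margin of error is 1.645 × 0.02336 = 0.03843.
Point estimate p̂₁ − p̂₂ = 0.4030 − 0.5530 = -0.1500.
-0.1500 ± 0.03843 → (-0.1884, -0.1116).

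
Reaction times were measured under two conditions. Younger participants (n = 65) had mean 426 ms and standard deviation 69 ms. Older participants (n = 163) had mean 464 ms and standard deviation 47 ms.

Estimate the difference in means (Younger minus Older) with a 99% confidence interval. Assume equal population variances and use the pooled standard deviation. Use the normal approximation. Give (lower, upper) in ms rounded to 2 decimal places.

(-58.46, -17.54)

Pooled variance s_p² = [64·69² + 162·47²] / (65+163−2) = 2931.6903, so s_p = 54.1451.
SE_diff = s_p·√(1/n₁ + 1/n₂) = 54.1451·√(1/65 + 1/163) = 7.9428.
z* = 2.576; margin = 2.576 × 7.9428 = 20.4607.
Difference = 426 − 464 = -38.0000.
-38.0000 ± 20.4607 → (-58.46, -17.54).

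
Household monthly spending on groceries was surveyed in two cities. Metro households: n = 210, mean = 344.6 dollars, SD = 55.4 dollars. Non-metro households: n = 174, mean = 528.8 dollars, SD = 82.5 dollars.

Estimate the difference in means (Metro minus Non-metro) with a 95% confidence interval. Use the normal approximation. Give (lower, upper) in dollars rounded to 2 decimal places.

(-198.57, -169.83)

Per-group SEs: s₁/√n₁ = 55.4/√210 = 3.8230, s₂/√n₂ = 82.5/√174 = 6.2543.
Unpooled SE of the difference: √(14.615329 + 39.11626849) = 7.3302.
Margin of error = z* · SE = 1.960 × 7.3302 = 14.3672.
x̄₁ − x̄₂ = 344.6 − 528.8 = -184.2000.
CI: -184.2000 ± 14.3672 = (-198.57, -169.83).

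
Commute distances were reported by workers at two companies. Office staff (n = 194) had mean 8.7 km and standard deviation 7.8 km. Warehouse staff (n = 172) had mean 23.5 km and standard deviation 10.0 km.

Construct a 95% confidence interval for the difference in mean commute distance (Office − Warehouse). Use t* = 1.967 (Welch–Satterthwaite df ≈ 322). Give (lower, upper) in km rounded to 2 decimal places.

(-16.66, -12.94)

Per-group SEs: s₁/√n₁ = 7.8/√194 = 0.5600, s₂/√n₂ = 10.0/√172 = 0.7625.
Unpooled SE of the difference: √(0.3136 + 0.58140625) = 0.9460.
Margin of error = t* · SE = 1.967 × 0.9460 = 1.8608.
x̄₁ − x̄₂ = 8.7 − 23.5 = -14.8000.
CI: -14.8000 ± 1.8608 = (-16.66, -12.94).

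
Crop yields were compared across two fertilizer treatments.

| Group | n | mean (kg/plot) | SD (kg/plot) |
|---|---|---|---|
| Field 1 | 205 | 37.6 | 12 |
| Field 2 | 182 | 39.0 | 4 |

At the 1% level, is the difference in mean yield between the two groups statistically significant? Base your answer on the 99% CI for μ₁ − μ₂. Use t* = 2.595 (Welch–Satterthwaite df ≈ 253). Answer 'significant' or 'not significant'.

not significant

Standard errors of each mean: 12/√205 = 0.8381 and 4/√182 = 0.2965.
SE(x̄₁ − x̄₂) = √(0.8381² + 0.2965²) = 0.8890 for independent samples with unequal variances.
With t* = 2.595, the margin is 2.595 × 0.8890 = 2.3070.
x̄₁ − x̄₂ = 37.6 − 39.0 = -1.4000; the interval is -1.4000 ± 2.3070 = (-3.7070, 0.9070).
The interval (-3.7070, 0.9070) contains 0, so the difference is not significant.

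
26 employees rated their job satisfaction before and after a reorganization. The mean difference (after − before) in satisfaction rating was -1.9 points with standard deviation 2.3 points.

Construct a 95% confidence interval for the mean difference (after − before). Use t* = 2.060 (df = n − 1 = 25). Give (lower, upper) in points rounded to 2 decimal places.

(-2.83, -0.97)

This is a matched-pairs design, so SE = s_d/√n = 2.3/√26 = 0.4511.
Margin = 2.060 × 0.4511 = 0.9293; the interval is -1.9 ± 0.9293 = (-2.83, -0.97).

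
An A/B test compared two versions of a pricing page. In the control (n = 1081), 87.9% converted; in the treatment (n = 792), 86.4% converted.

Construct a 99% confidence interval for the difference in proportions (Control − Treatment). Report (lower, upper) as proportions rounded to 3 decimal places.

(-0.025, 0.055)

SE₁ = √(p̂₁(1−p̂₁)/n₁) = √(0.8790·0.1210/1081) = 0.00992; SE₂ = √(0.8640·0.1360/792) = 0.01218.
Independent samples: SE of the difference = √(SE₁² + SE₂²) = √(0.0000984064 + 0.0001483524) = 0.01571.
z* for 99% confidence is 2.576, so the margin of error is 2.576 × 0.01571 = 0.04047.
Point estimate p̂₁ − p̂₂ = 0.8790 − 0.8640 = 0.0150.
0.0150 ± 0.04047 → (-0.025, 0.055).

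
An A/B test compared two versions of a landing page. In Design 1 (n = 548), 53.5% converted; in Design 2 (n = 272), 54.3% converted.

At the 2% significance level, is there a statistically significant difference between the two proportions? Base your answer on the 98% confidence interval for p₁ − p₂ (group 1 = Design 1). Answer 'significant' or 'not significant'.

SE₁ = √(p̂₁(1−p̂₁)/n₁) = √(0.5350·0.4650/548) = 0.02131; SE₂ = √(0.5430·0.4570/272) = 0.03020.
Independent samples: SE of the difference = √(SE₁² + SE₂²) = √(0.0004541161 + 0.00091204) = 0.03696.
z* for 98% confidence is 2.326, so the margin of error is 2.326 × 0.03696 = 0.08597.
Point estimate p̂₁ − p̂₂ = 0.5350 − 0.5430 = -0.0080.
-0.0080 ± 0.08597 → (-0.09397, 0.07797).
The interval (-0.09397, 0.07797) contains 0, so the difference is not significant.

not significant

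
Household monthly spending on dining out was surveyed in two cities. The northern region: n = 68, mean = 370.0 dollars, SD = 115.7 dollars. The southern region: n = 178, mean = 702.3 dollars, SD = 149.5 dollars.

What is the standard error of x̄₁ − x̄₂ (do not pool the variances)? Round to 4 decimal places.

Per-group SEs: s₁/√n₁ = 115.7/√68 = 14.0307, s₂/√n₂ = 149.5/√178 = 11.2055.
Unpooled SE of the difference: √(196.86054249 + 125.56323025) = 17.9562.

17.9562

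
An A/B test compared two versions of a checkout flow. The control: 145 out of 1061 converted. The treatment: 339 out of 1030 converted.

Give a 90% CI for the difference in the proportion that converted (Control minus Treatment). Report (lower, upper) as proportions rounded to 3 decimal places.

p̂₁ = 145/1061 = 0.1367 and p̂₂ = 339/1030 = 0.3291.
SE₁ = √(p̂₁(1−p̂₁)/n₁) = √(0.1367·0.8633/1061) = 0.01055; SE₂ = √(0.3291·0.6709/1030) = 0.01464.
Independent samples: SE of the difference = √(SE₁² + SE₂²) = √(0.0001113025 + 0.0002143296) = 0.01805.
z* for 90% confidence is 1.645, so the margin of error is 1.645 × 0.01805 = 0.02969.
Point estimate p̂₁ − p̂₂ = 0.1367 − 0.3291 = -0.1924.
-0.1924 ± 0.02969 → (-0.222, -0.163).

(-0.222, -0.163)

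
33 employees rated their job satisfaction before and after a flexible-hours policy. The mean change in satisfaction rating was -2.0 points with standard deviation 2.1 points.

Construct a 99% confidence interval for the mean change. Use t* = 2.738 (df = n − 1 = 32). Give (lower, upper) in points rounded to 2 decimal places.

(-3.00, -1.00)

This is a matched-pairs design, so SE = s_d/√n = 2.1/√33 = 0.3656.
Margin = 2.738 × 0.3656 = 1.0010; the interval is -2.0 ± 1.0010 = (-3.00, -1.00).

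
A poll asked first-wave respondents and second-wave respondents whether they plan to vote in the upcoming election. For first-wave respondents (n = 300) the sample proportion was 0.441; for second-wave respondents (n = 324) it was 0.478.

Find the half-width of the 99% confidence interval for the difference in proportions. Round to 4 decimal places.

0.1028

Each SE is √(p̂(1−p̂)/n): √(0.4410·0.5590/300) = 0.02867 and √(0.4780·0.5220/324) = 0.02775.
SE(p̂₁ − p̂₂) = √(SE₁² + SE₂²) = √(0.0008219689 + 0.0007700625) = 0.03990, since the two samples are independent.
At 99% confidence z* = 2.576; margin = 2.576 × 0.03990 = 0.10278.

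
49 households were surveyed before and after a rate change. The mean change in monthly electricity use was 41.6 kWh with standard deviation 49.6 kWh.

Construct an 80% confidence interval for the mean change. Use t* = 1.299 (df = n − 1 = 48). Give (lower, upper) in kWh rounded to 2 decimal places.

(32.40, 50.80)

Paired design: SE = s_d/√n = 49.6/√49 = 7.0857.
t* = 1.299; margin of error = 1.299 × 7.0857 = 9.2043.
41.6 ± 9.2043 → (32.40, 50.80).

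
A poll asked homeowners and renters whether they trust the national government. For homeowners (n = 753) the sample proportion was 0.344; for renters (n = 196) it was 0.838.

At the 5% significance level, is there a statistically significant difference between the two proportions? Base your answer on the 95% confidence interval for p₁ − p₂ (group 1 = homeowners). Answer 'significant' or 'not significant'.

SE₁ = √(p̂₁(1−p̂₁)/n₁) = √(0.3440·0.6560/753) = 0.01731; SE₂ = √(0.8380·0.1620/196) = 0.02632.
Independent samples: SE of the difference = √(SE₁² + SE₂²) = √(0.0002996361 + 0.0006927424) = 0.03150.
z* for 95% confidence is 1.960, so the margin of error is 1.960 × 0.03150 = 0.06174.
Point estimate p̂₁ − p̂₂ = 0.3440 − 0.8380 = -0.4940.
-0.4940 ± 0.06174 → (-0.55574, -0.43226).
The interval (-0.55574, -0.43226) does not contain 0, so the difference is significant.

significant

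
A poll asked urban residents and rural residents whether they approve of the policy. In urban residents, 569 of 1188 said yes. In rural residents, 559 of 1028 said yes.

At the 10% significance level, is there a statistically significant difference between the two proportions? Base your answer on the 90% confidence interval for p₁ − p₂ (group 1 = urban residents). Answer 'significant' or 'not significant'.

significant

Sample proportions: 569/1188 = 0.4790, 559/1028 = 0.5438.
Each SE is √(p̂(1−p̂)/n): √(0.4790·0.5210/1188) = 0.01449 and √(0.5438·0.4562/1028) = 0.01553.
SE(p̂₁ − p̂₂) = √(SE₁² + SE₂²) = √(0.0002099601 + 0.0002411809) = 0.02124, since the two samples are independent.
At 90% confidence z* = 1.645; margin = 1.645 × 0.02124 = 0.03494.
The difference is 0.4790 − 0.5438 = -0.0648, so the interval is -0.0648 ± 0.03494 = (-0.09974, -0.02986).
The interval (-0.09974, -0.02986) does not contain 0, so the difference is significant.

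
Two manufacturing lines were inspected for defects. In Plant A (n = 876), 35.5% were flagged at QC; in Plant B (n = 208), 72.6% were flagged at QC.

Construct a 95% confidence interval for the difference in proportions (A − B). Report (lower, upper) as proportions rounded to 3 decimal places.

SE₁ = √(p̂₁(1−p̂₁)/n₁) = √(0.3550·0.6450/876) = 0.01617; SE₂ = √(0.7260·0.2740/208) = 0.03093.
Independent samples: SE of the difference = √(SE₁² + SE₂²) = √(0.0002614689 + 0.0009566649) = 0.03490.
z* for 95% confidence is 1.960, so the margin of error is 1.960 × 0.03490 = 0.06840.
Point estimate p̂₁ − p̂₂ = 0.3550 − 0.7260 = -0.3710.
-0.3710 ± 0.06840 → (-0.439, -0.303).

(-0.439, -0.303)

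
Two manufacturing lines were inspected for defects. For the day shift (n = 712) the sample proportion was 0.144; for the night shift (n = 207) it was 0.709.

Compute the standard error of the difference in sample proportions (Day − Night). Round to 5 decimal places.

0.03420

The two standard errors are √(0.1440×0.8560/712) = 0.01316 and √(0.7090×0.2910/207) = 0.03157.
Because the samples are independent, SE_diff = √(0.01316² + 0.03157²) = 0.03420.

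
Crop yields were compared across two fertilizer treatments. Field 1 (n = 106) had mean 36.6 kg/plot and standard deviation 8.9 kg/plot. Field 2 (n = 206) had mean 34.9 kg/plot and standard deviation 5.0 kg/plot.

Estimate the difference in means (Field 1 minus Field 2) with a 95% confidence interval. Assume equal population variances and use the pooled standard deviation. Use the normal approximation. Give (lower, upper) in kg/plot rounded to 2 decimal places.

(0.16, 3.24)

Pooled variance s_p² = [105·8.9² + 205·5.0²] / (106+206−2) = 43.3615, so s_p = 6.5849.
SE_diff = s_p·√(1/n₁ + 1/n₂) = 6.5849·√(1/106 + 1/206) = 0.7871.
z* = 1.960; margin = 1.960 × 0.7871 = 1.5427.
Difference = 36.6 − 34.9 = 1.7000.
1.7000 ± 1.5427 → (0.16, 3.24).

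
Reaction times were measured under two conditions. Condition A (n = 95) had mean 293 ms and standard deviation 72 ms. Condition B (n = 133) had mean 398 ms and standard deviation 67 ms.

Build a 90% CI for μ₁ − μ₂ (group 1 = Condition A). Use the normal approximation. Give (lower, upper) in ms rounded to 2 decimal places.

SE₁ = s₁/√n₁ = 72/√95 = 7.3870; SE₂ = 67/√133 = 5.8096.
Independent samples, unequal variances: SE_diff = √(SE₁² + SE₂²) = √(54.567769 + 33.75145216) = 9.3978.
z* = 1.645, so margin of error = 1.645 × 9.3978 = 15.4594.
Difference in means = 293 − 398 = -105.0000.
-105.0000 ± 15.4594 → (-120.46, -89.54).

(-120.46, -89.54)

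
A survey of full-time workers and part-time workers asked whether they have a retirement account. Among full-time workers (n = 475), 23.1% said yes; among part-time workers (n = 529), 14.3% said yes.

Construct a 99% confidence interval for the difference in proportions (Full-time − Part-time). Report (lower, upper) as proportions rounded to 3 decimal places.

(0.025, 0.151)

Each SE is √(p̂(1−p̂)/n): √(0.2310·0.7690/475) = 0.01934 and √(0.1430·0.8570/529) = 0.01522.
SE(p̂₁ − p̂₂) = √(SE₁² + SE₂²) = √(0.0003740356 + 0.0002316484) = 0.02461, since the two samples are independent.
At 99% confidence z* = 2.576; margin = 2.576 × 0.02461 = 0.06340.
The difference is 0.2310 − 0.1430 = 0.0880, so the interval is 0.0880 ± 0.06340 = (0.025, 0.151).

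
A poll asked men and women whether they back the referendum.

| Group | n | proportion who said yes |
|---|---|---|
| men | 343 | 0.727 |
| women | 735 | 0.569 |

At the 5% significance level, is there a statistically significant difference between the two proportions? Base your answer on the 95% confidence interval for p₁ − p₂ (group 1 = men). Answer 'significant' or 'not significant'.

SE₁ = √(p̂₁(1−p̂₁)/n₁) = √(0.7270·0.2730/343) = 0.02405; SE₂ = √(0.5690·0.4310/735) = 0.01827.
Independent samples: SE of the difference = √(SE₁² + SE₂²) = √(0.0005784025 + 0.0003337929) = 0.03020.
z* for 95% confidence is 1.960, so the margin of error is 1.960 × 0.03020 = 0.05919.
Point estimate p̂₁ − p̂₂ = 0.7270 − 0.5690 = 0.1580.
0.1580 ± 0.05919 → (0.09881, 0.21719).
The interval (0.09881, 0.21719) does not contain 0, so the difference is significant.

significant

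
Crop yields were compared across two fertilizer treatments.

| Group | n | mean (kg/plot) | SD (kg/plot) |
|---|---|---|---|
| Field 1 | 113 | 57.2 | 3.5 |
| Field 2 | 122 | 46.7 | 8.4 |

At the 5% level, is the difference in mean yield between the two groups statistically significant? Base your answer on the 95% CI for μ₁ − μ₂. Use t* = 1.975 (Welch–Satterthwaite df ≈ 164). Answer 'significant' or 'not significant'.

significant

Per-group SEs: s₁/√n₁ = 3.5/√113 = 0.3293, s₂/√n₂ = 8.4/√122 = 0.7605.
Unpooled SE of the difference: √(0.10843849 + 0.57836025) = 0.8287.
Margin of error = t* · SE = 1.975 × 0.8287 = 1.6367.
x̄₁ − x̄₂ = 57.2 − 46.7 = 10.5000.
CI: 10.5000 ± 1.6367 = (8.8633, 12.1367).
The interval (8.8633, 12.1367) does not contain 0, so the difference is significant.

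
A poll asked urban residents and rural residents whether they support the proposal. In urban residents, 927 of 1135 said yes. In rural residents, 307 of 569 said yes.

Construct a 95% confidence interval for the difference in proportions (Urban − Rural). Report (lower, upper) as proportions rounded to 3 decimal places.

(0.230, 0.324)

First, p̂₁ = 927/1135 = 0.8167; p̂₂ = 307/569 = 0.5395.
The two standard errors are √(0.8167×0.1833/1135) = 0.01148 and √(0.5395×0.4605/569) = 0.02090.
Because the samples are independent, SE_diff = √(0.01148² + 0.02090²) = 0.02385.
Using z* = 1.960 for 95%, ME = 1.960 × 0.02385 = 0.04675.
p̂₁ − p̂₂ = 0.2772; interval 0.2772 ± 0.04675 gives (0.230, 0.324).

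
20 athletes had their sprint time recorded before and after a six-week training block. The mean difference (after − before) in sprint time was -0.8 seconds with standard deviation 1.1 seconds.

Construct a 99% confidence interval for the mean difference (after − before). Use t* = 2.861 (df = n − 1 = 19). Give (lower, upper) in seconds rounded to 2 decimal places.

(-1.50, -0.10)

Paired design: SE = s_d/√n = 1.1/√20 = 0.2460.
t* = 2.861; margin of error = 2.861 × 0.2460 = 0.7038.
-0.8 ± 0.7038 → (-1.50, -0.10).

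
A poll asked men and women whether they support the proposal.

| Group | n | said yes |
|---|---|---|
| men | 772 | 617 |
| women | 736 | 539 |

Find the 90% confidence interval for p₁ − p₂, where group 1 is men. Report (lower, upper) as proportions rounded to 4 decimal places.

p̂₁ = 617/772 = 0.7992 and p̂₂ = 539/736 = 0.7323.
SE₁ = √(p̂₁(1−p̂₁)/n₁) = √(0.7992·0.2008/772) = 0.01442; SE₂ = √(0.7323·0.2677/736) = 0.01632.
Independent samples: SE of the difference = √(SE₁² + SE₂²) = √(0.0002079364 + 0.0002663424) = 0.02178.
z* for 90% confidence is 1.645, so the margin of error is 1.645 × 0.02178 = 0.03583.
Point estimate p̂₁ − p̂₂ = 0.7992 − 0.7323 = 0.0669.
0.0669 ± 0.03583 → (0.0311, 0.1027).

(0.0311, 0.1027)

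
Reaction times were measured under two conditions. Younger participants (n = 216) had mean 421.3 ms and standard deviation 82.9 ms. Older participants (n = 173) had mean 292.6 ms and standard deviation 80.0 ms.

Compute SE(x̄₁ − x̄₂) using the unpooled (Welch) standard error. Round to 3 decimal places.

SE₁ = s₁/√n₁ = 82.9/√216 = 5.6406; SE₂ = 80.0/√173 = 6.0823.
Independent samples, unequal variances: SE_diff = √(SE₁² + SE₂²) = √(31.81636836 + 36.99437329) = 8.2952.

8.295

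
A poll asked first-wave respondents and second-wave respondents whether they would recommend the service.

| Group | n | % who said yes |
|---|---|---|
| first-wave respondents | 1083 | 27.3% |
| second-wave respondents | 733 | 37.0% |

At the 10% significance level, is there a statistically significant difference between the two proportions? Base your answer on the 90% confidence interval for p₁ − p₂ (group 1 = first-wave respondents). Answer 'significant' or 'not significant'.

Each SE is √(p̂(1−p̂)/n): √(0.2730·0.7270/1083) = 0.01354 and √(0.3700·0.6300/733) = 0.01783.
SE(p̂₁ − p̂₂) = √(SE₁² + SE₂²) = √(0.0001833316 + 0.0003179089) = 0.02239, since the two samples are independent.
At 90% confidence z* = 1.645; margin = 1.645 × 0.02239 = 0.03683.
The difference is 0.2730 − 0.3700 = -0.0970, so the interval is -0.0970 ± 0.03683 = (-0.13383, -0.06017).
The interval (-0.13383, -0.06017) does not contain 0, so the difference is significant.

significant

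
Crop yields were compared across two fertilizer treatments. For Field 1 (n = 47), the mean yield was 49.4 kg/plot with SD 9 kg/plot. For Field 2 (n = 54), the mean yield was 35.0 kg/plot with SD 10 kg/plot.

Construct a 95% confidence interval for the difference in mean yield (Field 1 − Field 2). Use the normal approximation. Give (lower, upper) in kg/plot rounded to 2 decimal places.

SE₁ = s₁/√n₁ = 9/√47 = 1.3128; SE₂ = 10/√54 = 1.3608.
Independent samples, unequal variances: SE_diff = √(SE₁² + SE₂²) = √(1.72344384 + 1.85177664) = 1.8908.
z* = 1.960, so margin of error = 1.960 × 1.8908 = 3.7060.
Difference in means = 49.4 − 35.0 = 14.4000.
14.4000 ± 3.7060 → (10.69, 18.11).

(10.69, 18.11)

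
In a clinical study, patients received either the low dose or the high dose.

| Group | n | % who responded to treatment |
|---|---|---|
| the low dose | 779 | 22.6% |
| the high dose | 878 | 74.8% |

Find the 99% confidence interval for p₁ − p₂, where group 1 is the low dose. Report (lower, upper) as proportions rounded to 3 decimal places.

The two standard errors are √(0.2260×0.7740/779) = 0.01498 and √(0.7480×0.2520/878) = 0.01465.
Because the samples are independent, SE_diff = √(0.01498² + 0.01465²) = 0.02095.
Using z* = 2.576 for 99%, ME = 2.576 × 0.02095 = 0.05397.
p̂₁ − p̂₂ = -0.5220; interval -0.5220 ± 0.05397 gives (-0.576, -0.468).

(-0.576, -0.468)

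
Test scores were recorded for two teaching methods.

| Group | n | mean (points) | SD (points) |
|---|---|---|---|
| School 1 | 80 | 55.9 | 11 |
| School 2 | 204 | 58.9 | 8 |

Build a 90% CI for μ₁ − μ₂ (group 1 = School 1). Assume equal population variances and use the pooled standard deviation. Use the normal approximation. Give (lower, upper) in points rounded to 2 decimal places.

Pooled variance s_p² = [79·11² + 203·8²] / (80+204−2) = 79.9681, so s_p = 8.9425.
SE_diff = s_p·√(1/n₁ + 1/n₂) = 8.9425·√(1/80 + 1/204) = 1.1797.
z* = 1.645; margin = 1.645 × 1.1797 = 1.9406.
Difference = 55.9 − 58.9 = -3.0000.
-3.0000 ± 1.9406 → (-4.94, -1.06).

(-4.94, -1.06)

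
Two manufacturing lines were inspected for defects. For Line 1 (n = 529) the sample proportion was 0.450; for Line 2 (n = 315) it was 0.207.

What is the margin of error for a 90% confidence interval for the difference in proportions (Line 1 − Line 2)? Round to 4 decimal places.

SE₁ = √(p̂₁(1−p̂₁)/n₁) = √(0.4500·0.5500/529) = 0.02163; SE₂ = √(0.2070·0.7930/315) = 0.02283.
Independent samples: SE of the difference = √(SE₁² + SE₂²) = √(0.0004678569 + 0.0005212089) = 0.03145.
z* for 90% confidence is 1.645, so the margin of error is 1.645 × 0.03145 = 0.05174.

0.0517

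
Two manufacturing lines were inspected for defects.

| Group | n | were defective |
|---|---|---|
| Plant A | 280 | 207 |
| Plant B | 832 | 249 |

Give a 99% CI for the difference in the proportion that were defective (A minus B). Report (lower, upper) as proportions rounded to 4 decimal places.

Sample proportions: 207/280 = 0.7393, 249/832 = 0.2993.
Each SE is √(p̂(1−p̂)/n): √(0.7393·0.2607/280) = 0.02624 and √(0.2993·0.7007/832) = 0.01588.
SE(p̂₁ − p̂₂) = √(SE₁² + SE₂²) = √(0.0006885376 + 0.0002521744) = 0.03067, since the two samples are independent.
At 99% confidence z* = 2.576; margin = 2.576 × 0.03067 = 0.07901.
The difference is 0.7393 − 0.2993 = 0.4400, so the interval is 0.4400 ± 0.07901 = (0.3610, 0.5190).

(0.3610, 0.5190)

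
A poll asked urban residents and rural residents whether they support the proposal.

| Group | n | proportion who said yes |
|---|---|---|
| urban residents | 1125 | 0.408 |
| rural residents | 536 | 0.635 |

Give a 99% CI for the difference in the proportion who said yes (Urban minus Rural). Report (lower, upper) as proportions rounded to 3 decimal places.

SE₁ = √(p̂₁(1−p̂₁)/n₁) = √(0.4080·0.5920/1125) = 0.01465; SE₂ = √(0.6350·0.3650/536) = 0.02079.
Independent samples: SE of the difference = √(SE₁² + SE₂²) = √(0.0002146225 + 0.0004322241) = 0.02543.
z* for 99% confidence is 2.576, so the margin of error is 2.576 × 0.02543 = 0.06551.
Point estimate p̂₁ − p̂₂ = 0.4080 − 0.6350 = -0.2270.
-0.2270 ± 0.06551 → (-0.293, -0.161).

(-0.293, -0.161)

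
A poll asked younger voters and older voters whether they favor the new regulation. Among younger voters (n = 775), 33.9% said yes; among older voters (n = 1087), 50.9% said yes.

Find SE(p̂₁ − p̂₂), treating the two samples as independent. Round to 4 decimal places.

The two standard errors are √(0.3390×0.6610/775) = 0.01700 and √(0.5090×0.4910/1087) = 0.01516.
Because the samples are independent, SE_diff = √(0.01700² + 0.01516²) = 0.02278.

0.0228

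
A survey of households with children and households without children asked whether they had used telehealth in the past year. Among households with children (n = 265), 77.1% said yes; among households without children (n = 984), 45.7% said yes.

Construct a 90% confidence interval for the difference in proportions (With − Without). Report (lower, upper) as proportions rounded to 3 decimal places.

(0.264, 0.364)

The two standard errors are √(0.7710×0.2290/265) = 0.02581 and √(0.4570×0.5430/984) = 0.01588.
Because the samples are independent, SE_diff = √(0.02581² + 0.01588²) = 0.03030.
Using z* = 1.645 for 90%, ME = 1.645 × 0.03030 = 0.04984.
p̂₁ − p̂₂ = 0.3140; interval 0.3140 ± 0.04984 gives (0.264, 0.364).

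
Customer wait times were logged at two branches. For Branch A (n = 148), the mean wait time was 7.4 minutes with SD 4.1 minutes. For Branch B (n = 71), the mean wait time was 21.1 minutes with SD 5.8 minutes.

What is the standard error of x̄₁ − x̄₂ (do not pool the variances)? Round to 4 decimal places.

Standard errors of each mean: 4.1/√148 = 0.3370 and 5.8/√71 = 0.6883.
SE(x̄₁ − x̄₂) = √(0.3370² + 0.6883²) = 0.7664 for independent samples with unequal variances.

0.7664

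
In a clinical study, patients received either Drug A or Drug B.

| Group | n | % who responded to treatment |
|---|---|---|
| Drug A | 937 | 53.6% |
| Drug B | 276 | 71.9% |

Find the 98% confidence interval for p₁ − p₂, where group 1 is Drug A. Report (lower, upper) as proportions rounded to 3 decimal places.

SE₁ = √(p̂₁(1−p̂₁)/n₁) = √(0.5360·0.4640/937) = 0.01629; SE₂ = √(0.7190·0.2810/276) = 0.02706.
Independent samples: SE of the difference = √(SE₁² + SE₂²) = √(0.0002653641 + 0.0007322436) = 0.03158.
z* for 98% confidence is 2.326, so the margin of error is 2.326 × 0.03158 = 0.07346.
Point estimate p̂₁ − p̂₂ = 0.5360 − 0.7190 = -0.1830.
-0.1830 ± 0.07346 → (-0.256, -0.110).

(-0.256, -0.110)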